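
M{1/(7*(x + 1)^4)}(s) gamma(s)*gamma(4 - s)/42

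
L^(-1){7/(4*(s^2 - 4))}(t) 7*sinh(2*t)/8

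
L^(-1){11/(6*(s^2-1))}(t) 11*sinh(t)/6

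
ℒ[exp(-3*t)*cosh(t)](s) (s + 3)/((s + 3)^2 - 1)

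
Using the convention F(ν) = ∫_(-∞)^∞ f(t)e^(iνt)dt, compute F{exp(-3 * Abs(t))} 6/(ν^2 + 9)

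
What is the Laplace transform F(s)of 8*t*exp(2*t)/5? 8/(5*(s - 2)^2)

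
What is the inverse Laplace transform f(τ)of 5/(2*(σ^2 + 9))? 5*sin(3*τ)/6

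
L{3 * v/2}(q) 3/(2 * q^2)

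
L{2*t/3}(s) 2/(3*s^2)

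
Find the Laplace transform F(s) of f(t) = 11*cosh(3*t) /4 11*s/(4*(s^2-9) ) 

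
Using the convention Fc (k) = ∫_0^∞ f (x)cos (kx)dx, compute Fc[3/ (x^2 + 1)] 3 * pi * exp (-k)/2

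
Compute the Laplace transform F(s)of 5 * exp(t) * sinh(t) 5/(s * (s - 2))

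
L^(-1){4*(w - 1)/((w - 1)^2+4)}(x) 4*exp(x)*cos(2*x)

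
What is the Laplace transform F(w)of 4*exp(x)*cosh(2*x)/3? 4*(w - 1)/(3*((w - 1)^2-4))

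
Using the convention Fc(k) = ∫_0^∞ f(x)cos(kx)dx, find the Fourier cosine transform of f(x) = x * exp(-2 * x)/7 (4 - k^2)/(7 * (k^2 + 4)^2)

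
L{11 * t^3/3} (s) 22/s^4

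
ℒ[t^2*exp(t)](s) 2/(s - 1)^3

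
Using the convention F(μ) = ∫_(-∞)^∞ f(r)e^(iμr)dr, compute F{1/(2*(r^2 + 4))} pi*exp(-2*Abs(μ))/4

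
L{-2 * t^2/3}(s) -4/(3 * s^3)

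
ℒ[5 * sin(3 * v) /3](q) 5/(q^2 + 9) 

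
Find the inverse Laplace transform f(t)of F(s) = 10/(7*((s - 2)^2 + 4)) 5*exp(2*t)*sin(2*t)/7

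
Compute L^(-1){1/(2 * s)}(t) 1/2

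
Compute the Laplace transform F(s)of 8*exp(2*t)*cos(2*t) 8*(s - 2)/((s - 2)^2+4)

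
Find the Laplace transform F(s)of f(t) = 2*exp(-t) 2/(s+1)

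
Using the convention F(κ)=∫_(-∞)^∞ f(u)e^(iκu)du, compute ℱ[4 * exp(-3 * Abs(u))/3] 8/(κ^2 + 9)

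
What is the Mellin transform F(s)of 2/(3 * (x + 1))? 2 * pi * csc(pi * s)/3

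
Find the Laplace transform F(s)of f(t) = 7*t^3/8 21/(4*s^4)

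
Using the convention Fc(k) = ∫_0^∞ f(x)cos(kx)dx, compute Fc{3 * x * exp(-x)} 3 * (1 - k^2)/(k^2 + 1)^2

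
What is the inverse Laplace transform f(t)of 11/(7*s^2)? 11*t/7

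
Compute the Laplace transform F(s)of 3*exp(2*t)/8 3/(8*(s - 2))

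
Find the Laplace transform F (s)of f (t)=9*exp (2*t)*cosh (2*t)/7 9*(s - 2)/ (7*s*(s - 4))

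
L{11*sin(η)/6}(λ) 11/(6*(λ^2 + 1))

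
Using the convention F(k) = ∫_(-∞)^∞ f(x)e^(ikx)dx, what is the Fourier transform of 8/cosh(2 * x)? 4 * pi/cosh(pi * k/4)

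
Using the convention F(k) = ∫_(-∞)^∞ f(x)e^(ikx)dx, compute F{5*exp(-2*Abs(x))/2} 10/(k^2 + 4)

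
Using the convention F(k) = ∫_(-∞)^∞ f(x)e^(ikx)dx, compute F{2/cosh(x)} 2*pi/cosh(pi*k/2)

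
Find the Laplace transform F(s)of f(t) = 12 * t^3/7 72/(7 * s^4)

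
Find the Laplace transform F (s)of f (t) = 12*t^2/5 24/ (5*s^3)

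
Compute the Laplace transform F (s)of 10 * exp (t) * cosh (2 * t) 10 * (s - 1)/ ( (s - 1)^2-4)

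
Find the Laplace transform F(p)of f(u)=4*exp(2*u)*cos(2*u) 4*(p - 2)/((p - 2)^2 + 4)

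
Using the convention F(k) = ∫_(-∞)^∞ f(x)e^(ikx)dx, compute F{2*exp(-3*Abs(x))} 12/(k^2+9)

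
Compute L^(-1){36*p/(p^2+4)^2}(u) 9*u*sin(2*u)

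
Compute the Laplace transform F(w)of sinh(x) 1/(w^2 - 1)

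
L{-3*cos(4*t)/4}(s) -3*s/(4*s^2 + 64)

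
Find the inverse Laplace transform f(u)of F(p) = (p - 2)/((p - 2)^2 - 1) exp(2 * u) * cosh(u)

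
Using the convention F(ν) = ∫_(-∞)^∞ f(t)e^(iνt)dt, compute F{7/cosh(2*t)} 7*pi/(2*cosh(pi*ν/4))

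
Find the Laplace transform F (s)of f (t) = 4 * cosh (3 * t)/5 4 * s/ (5 * (s^2 - 9))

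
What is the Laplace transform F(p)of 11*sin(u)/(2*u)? 11*atan(1/p)/2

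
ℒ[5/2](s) 5/(2*s)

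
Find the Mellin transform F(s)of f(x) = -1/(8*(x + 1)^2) pi*(s - 1)/(8*sin(pi*s))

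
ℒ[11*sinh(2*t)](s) 22/(s^2-4)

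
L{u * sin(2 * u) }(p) 4 * p/(p^2+4) ^2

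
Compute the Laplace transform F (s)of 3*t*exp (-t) 3/ (s + 1)^2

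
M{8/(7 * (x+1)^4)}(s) 4 * gamma(s) * gamma(4 - s)/21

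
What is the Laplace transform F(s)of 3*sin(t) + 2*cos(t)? 3/(s^2 + 1) + 2*s/(s^2 + 1)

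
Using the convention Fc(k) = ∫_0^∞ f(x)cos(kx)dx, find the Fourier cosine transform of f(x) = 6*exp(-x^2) 3*sqrt(pi)*exp(-k^2/4)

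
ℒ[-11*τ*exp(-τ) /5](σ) -11/(5*(σ + 1) ^2) 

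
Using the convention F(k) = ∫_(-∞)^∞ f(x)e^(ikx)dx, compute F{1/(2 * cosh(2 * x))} pi/(4 * cosh(pi * k/4))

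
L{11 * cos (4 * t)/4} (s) 11 * s/ (4 * (s^2 + 16))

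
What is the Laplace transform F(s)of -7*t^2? -14/s^3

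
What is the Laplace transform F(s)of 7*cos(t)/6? 7*s/(6*(s^2 + 1))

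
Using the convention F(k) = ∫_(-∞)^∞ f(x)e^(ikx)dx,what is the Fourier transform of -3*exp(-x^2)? -3*sqrt(pi)*exp(-k^2/4)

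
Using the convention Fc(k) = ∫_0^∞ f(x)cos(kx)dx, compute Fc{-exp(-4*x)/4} -1/(k^2+16)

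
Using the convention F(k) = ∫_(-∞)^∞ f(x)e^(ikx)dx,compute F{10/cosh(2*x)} 5*pi/cosh(pi*k/4)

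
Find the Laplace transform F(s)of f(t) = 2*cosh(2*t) 2*s/(s^2 - 4)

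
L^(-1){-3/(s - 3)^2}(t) -3 * t * exp(3 * t)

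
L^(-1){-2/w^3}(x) -x^2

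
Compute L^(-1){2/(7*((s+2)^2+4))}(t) exp(-2*t)*sin(2*t)/7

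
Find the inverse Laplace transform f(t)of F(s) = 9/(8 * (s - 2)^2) 9 * t * exp(2 * t)/8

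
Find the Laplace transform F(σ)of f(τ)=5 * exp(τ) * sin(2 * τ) 10/((σ - 1)^2 + 4)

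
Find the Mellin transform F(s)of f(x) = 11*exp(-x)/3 11*gamma(s)/3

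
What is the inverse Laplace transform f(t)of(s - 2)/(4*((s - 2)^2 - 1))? exp(2*t)*cosh(t)/4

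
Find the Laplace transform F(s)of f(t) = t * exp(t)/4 1/(4 * (s - 1)^2)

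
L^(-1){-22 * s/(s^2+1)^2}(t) -11 * t * sin(t)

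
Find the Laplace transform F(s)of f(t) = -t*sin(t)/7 -2*s/(7*(s^2 + 1)^2)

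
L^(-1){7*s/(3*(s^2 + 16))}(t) 7*cos(4*t)/3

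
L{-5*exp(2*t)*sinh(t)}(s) -5/((s - 2)^2 - 1)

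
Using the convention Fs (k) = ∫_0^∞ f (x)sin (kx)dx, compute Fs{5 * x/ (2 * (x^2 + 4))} 5 * pi * exp (-2 * k)/4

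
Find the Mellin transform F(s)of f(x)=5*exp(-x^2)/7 5*gamma(s/2)/14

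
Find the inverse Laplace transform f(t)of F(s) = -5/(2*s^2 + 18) -5*sin(3*t)/6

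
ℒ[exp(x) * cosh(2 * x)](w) (w - 1)/((w - 1)^2-4)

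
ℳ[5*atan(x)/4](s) -5*pi*sec(pi*s/2)/(8*s)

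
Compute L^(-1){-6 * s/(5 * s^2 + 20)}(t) -6 * cos(2 * t)/5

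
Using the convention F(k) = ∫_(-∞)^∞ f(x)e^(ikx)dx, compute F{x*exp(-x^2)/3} I*sqrt(pi)*k*exp(-k^2/4)/6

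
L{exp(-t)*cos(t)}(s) (s + 1)/((s + 1)^2 + 1)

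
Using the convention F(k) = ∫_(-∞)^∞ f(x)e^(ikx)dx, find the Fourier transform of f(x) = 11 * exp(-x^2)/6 11 * sqrt(pi) * exp(-k^2/4)/6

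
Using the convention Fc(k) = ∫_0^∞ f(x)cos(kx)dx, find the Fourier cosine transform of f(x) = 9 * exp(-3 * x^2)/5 3 * sqrt(3) * sqrt(pi) * exp(-k^2/12)/10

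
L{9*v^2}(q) 18/q^3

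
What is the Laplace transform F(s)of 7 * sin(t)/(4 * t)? 7 * atan(1/s)/4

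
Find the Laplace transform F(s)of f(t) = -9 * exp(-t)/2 -9/(2 * s+2)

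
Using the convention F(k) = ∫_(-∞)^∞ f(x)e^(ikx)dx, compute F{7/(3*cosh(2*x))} 7*pi/(6*cosh(pi*k/4))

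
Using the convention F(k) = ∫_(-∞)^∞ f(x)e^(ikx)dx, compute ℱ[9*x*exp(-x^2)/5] 9*I*sqrt(pi)*k*exp(-k^2/4)/10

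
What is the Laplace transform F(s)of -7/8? -7/(8*s)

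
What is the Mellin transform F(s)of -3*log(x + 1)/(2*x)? 3*pi*csc(pi*s)/(2*(s - 1))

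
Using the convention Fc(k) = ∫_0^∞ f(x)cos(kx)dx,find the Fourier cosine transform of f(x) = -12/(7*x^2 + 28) -3*pi*exp(-2*k)/7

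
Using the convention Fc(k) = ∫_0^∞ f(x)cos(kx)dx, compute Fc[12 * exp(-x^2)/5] 6 * sqrt(pi) * exp(-k^2/4)/5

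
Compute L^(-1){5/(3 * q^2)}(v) 5 * v/3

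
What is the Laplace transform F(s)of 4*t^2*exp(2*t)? 8/(s - 2)^3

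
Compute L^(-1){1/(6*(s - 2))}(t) exp(2*t)/6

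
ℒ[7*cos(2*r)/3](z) 7*z/(3*(z^2 + 4))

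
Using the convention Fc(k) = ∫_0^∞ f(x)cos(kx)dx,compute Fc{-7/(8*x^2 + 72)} -7*pi*exp(-3*k)/48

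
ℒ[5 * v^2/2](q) 5/q^3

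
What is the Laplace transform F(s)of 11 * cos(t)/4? 11 * s/(4 * (s^2 + 1))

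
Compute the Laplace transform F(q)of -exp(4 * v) -1/(q - 4)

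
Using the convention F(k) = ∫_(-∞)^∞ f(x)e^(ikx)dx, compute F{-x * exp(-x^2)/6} -I * sqrt(pi) * k * exp(-k^2/4)/12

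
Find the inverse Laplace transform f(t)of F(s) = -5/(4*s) -5/4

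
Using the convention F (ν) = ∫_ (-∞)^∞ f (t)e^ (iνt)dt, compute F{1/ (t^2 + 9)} pi*exp (-3*Abs (ν))/3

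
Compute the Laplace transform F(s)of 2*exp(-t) 2/(s + 1)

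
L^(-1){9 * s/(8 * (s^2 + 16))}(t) 9 * cos(4 * t)/8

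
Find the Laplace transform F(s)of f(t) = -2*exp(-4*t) -2/(s + 4)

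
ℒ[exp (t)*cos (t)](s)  (s - 1)/ ( (s - 1)^2 + 1)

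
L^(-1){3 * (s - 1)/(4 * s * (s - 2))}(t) 3 * exp(t) * cosh(t)/4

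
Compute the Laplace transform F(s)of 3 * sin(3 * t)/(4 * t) 3 * atan(3/s)/4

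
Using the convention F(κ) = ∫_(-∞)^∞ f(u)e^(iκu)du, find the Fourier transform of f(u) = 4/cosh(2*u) 2*pi/cosh(pi*κ/4)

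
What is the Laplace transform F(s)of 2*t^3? 12/s^4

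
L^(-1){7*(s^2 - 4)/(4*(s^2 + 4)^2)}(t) 7*t*cos(2*t)/4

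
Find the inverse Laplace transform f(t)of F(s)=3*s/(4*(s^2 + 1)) 3*cos(t)/4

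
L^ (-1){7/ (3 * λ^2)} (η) 7 * η/3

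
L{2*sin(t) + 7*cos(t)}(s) 7*s/(s^2 + 1) + 2/(s^2 + 1)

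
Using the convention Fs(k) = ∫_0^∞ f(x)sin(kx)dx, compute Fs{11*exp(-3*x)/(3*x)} 11*atan(k/3)/3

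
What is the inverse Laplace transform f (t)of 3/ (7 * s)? 3/7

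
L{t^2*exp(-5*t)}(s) 2/(s + 5)^3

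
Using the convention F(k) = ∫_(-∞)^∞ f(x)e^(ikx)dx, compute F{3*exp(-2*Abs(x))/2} 6/(k^2 + 4)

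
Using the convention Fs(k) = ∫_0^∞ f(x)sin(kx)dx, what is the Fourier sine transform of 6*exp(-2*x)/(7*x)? 6*atan(k/2)/7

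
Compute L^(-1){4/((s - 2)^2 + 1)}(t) 4*exp(2*t)*sin(t)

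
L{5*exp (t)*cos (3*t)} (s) 5*(s - 1)/ ( (s - 1)^2 + 9)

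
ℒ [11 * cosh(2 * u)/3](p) 11 * p/(3 * (p^2 - 4))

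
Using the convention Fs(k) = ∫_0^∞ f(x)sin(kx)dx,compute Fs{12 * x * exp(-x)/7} 24 * k/(7 * (k^2 + 1)^2)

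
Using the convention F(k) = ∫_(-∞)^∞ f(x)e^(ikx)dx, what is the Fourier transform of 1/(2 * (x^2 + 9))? pi * exp(-3 * Abs(k))/6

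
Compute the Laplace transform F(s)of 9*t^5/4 270/s^6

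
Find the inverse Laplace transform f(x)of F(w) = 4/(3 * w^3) 2 * x^2/3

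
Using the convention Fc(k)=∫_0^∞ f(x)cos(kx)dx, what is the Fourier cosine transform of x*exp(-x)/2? (1 - k^2)/(2*(k^2 + 1)^2)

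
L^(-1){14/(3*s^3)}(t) 7*t^2/3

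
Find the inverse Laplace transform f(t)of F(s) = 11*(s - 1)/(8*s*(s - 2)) 11*exp(t)*cosh(t)/8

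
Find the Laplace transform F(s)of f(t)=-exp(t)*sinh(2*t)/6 -1/(3*(s - 1)^2 - 12)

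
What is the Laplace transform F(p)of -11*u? -11/p^2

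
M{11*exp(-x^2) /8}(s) 11*gamma(s/2) /16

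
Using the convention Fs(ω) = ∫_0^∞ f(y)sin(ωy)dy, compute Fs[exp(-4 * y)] ω/(ω^2+16)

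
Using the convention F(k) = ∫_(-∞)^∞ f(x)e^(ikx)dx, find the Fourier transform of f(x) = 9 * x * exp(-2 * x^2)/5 9 * sqrt(2) * I * sqrt(pi) * k * exp(-k^2/8)/40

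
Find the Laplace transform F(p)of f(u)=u p^(-2)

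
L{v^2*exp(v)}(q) 2/(q - 1)^3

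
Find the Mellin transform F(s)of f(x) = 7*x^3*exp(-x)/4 7*gamma(s+3)/4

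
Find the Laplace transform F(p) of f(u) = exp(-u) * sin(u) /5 1/(5 * ((p + 1) ^2 + 1) ) 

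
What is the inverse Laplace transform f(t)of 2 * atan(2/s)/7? 2 * sin(2 * t)/(7 * t)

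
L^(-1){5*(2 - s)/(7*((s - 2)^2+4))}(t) -5*exp(2*t)*cos(2*t)/7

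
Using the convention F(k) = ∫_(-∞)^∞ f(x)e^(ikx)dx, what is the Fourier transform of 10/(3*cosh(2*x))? 5*pi/(3*cosh(pi*k/4))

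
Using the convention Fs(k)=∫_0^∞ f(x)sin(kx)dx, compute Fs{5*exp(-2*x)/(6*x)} 5*atan(k/2)/6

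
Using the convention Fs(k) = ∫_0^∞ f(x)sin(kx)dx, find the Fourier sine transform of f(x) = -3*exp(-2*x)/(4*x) -3*atan(k/2)/4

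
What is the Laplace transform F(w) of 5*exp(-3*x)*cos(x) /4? 5*(w + 3) /(4*((w + 3) ^2 + 1) ) 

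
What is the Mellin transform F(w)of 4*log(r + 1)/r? -4*pi*csc(pi*w)/(w - 1)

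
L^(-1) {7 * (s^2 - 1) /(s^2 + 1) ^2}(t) 7 * t * cos(t) 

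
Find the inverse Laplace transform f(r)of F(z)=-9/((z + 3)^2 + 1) -9*exp(-3*r)*sin(r)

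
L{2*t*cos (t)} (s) 2*(s^2 - 1)/ (s^2 + 1)^2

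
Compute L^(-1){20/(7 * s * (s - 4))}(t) 10 * exp(2 * t) * sinh(2 * t)/7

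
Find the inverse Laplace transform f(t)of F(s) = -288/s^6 -12*t^5/5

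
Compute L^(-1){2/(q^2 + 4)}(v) sin(2 * v)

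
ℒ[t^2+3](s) 3/s+2/s^3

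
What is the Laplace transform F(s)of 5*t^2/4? 5/(2*s^3)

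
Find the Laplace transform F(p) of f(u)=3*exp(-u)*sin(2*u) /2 3/((p+1) ^2+4) 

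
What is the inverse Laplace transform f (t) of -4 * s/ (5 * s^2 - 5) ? -4 * cosh (t) /5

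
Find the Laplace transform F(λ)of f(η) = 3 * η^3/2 9/λ^4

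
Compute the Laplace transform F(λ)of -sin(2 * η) -2/(λ^2 + 4)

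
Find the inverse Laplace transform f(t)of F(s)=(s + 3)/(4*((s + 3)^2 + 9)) exp(-3*t)*cos(3*t)/4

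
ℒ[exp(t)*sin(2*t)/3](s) 2/(3*((s - 1)^2 + 4))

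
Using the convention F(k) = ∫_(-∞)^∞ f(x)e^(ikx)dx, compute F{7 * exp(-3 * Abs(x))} 42/(k^2 + 9)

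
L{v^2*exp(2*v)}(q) 2/(q - 2)^3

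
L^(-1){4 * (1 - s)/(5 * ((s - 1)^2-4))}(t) -4 * exp(t) * cosh(2 * t)/5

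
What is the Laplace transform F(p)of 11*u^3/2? 33/p^4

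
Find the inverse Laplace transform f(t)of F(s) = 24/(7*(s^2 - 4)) 12*sinh(2*t)/7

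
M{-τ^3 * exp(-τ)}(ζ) -gamma(ζ + 3)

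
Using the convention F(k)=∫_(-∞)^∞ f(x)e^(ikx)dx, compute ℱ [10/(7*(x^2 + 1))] 10*pi*exp(-Abs(k))/7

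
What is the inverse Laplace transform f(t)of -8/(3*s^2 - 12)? -4*sinh(2*t)/3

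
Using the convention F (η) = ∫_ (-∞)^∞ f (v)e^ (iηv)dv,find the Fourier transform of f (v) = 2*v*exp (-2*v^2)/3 sqrt (2)*I*sqrt (pi)*η*exp (-η^2/8)/12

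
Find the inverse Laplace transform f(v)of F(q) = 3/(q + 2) 3*exp(-2*v)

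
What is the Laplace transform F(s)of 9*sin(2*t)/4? 9/(2*(s^2+4))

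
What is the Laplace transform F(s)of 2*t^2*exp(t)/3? 4/(3*(s - 1)^3)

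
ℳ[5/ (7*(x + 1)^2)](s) -5*pi*(s - 1)/ (7*sin (pi*s))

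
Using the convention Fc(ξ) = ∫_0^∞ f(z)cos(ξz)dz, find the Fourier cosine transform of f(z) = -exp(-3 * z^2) -sqrt(3) * sqrt(pi) * exp(-ξ^2/12)/6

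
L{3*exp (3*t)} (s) 3/ (s - 3)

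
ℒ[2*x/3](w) 2/(3*w^2)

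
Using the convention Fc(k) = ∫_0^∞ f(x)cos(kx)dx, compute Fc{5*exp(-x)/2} 5/(2*(k^2+1))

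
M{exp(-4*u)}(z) gamma(z)/4^z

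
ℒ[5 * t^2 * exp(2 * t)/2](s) 5/(s - 2)^3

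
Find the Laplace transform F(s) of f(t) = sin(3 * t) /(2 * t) atan(3/s) /2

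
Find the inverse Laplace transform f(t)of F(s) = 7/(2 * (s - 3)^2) 7 * t * exp(3 * t)/2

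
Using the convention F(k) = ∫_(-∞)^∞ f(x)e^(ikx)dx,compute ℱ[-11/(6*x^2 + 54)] -11*pi*exp(-3*Abs(k))/18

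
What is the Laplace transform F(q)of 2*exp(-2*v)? 2/(q + 2)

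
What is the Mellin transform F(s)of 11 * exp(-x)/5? 11 * gamma(s)/5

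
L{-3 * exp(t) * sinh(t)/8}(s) -3/(8 * s * (s - 2))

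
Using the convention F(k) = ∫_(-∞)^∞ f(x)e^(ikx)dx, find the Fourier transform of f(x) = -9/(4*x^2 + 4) -9*pi*exp(-Abs(k))/4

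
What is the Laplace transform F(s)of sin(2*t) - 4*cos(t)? 2/(s^2+4) - 4*s/(s^2+1)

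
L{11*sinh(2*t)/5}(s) 22/(5*(s^2 - 4))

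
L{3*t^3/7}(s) 18/(7*s^4)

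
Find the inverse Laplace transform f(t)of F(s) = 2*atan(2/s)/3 2*sin(2*t)/(3*t)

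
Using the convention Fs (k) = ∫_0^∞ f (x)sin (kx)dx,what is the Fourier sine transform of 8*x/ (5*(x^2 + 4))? 4*pi*exp (-2*k)/5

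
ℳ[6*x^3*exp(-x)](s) 6*gamma(s+3)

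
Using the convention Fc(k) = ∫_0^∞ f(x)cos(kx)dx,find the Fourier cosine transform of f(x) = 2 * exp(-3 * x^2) sqrt(3) * sqrt(pi) * exp(-k^2/12)/3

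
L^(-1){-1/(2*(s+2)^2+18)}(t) -exp(-2*t)*sin(3*t)/6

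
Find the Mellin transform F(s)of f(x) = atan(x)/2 -pi*sec(pi*s/2)/(4*s)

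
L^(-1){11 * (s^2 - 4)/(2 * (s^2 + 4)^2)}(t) 11 * t * cos(2 * t)/2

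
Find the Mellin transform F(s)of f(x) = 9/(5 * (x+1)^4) 3 * gamma(s) * gamma(4 - s)/10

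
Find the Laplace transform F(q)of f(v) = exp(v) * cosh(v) (q - 1)/(q * (q - 2))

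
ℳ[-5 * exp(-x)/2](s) -5 * gamma(s)/2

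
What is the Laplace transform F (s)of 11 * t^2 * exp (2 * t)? 22/ (s - 2)^3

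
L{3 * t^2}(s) 6/s^3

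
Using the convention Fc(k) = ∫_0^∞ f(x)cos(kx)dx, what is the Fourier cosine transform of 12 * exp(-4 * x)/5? 48/(5 * (k^2 + 16))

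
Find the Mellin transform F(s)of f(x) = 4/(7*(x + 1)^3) 2*pi*(s - 2)*(s - 1)/(7*sin(pi*s))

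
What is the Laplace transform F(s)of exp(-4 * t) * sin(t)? 1/((s + 4)^2 + 1)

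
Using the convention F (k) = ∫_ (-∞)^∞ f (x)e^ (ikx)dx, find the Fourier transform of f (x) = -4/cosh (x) -4*pi/cosh (pi*k/2)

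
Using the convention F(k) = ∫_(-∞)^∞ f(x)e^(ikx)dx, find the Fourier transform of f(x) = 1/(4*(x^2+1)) pi*exp(-Abs(k))/4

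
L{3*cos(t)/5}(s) 3*s/(5*(s^2 + 1))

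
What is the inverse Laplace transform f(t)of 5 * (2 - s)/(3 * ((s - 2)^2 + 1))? -5 * exp(2 * t) * cos(t)/3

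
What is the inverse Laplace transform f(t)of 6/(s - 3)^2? 6*t*exp(3*t)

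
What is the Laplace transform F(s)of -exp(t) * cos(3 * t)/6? (1 - s)/(6 * ((s - 1)^2+9))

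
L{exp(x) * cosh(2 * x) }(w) (w - 1) /((w - 1) ^2 - 4) 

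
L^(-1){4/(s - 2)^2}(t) 4*t*exp(2*t)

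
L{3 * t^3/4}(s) 9/(2 * s^4)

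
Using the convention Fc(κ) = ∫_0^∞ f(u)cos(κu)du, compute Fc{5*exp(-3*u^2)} 5*sqrt(3)*sqrt(pi)*exp(-κ^2/12)/6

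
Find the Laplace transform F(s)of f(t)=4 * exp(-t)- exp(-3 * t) 4/(s + 1) - 1/(s + 3)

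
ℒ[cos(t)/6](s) s/(6*(s^2 + 1))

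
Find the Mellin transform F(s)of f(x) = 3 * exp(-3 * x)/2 3^(1 - s) * gamma(s)/2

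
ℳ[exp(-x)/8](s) gamma(s)/8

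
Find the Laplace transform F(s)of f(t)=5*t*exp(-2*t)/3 5/(3*(s+2)^2)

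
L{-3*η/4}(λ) -3/(4*λ^2)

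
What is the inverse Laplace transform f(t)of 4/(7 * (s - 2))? 4 * exp(2 * t)/7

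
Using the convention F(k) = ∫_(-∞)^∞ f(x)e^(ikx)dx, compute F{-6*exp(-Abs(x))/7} -12/(7*k^2 + 7)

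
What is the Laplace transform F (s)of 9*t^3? 54/s^4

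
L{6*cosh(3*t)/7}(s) 6*s/(7*(s^2 - 9))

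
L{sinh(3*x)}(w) 3/(w^2-9)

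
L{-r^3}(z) -6/z^4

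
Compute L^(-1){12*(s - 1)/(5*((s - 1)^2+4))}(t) 12*exp(t)*cos(2*t)/5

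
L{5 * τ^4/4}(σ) 30/σ^5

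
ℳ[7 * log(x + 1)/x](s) -7 * pi * csc(pi * s)/(s - 1)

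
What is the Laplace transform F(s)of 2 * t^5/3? 80/s^6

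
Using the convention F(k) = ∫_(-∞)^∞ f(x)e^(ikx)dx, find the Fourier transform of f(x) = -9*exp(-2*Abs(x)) -36/(k^2+4)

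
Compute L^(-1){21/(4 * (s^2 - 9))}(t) 7 * sinh(3 * t)/4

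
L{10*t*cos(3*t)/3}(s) 10*(s^2 - 9)/(3*(s^2 + 9)^2)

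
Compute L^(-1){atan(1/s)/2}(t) sin(t)/(2 * t)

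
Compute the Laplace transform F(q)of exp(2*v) 1/(q - 2)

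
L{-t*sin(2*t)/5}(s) -4*s/(5*(s^2 + 4)^2)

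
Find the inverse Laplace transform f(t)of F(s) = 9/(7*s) 9/7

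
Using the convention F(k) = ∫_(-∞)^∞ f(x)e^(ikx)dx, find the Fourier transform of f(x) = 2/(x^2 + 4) pi * exp(-2 * Abs(k))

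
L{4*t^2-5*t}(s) 8/s^3-5/s^2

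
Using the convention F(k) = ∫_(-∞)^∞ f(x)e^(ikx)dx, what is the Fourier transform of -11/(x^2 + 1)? -11*pi*exp(-Abs(k))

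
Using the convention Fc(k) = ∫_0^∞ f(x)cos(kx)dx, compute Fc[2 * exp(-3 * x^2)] sqrt(3) * sqrt(pi) * exp(-k^2/12)/3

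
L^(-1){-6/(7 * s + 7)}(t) -6 * exp(-t)/7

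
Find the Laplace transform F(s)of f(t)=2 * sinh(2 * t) 4/(s^2-4)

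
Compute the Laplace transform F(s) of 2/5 2/(5 * s) 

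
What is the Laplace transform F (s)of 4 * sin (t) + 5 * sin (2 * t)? 10/ (s^2 + 4) + 4/ (s^2 + 1)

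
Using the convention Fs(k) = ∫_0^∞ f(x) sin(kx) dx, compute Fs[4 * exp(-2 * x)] 4 * k/(k^2 + 4) 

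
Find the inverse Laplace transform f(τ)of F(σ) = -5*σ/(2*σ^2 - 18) -5*cosh(3*τ)/2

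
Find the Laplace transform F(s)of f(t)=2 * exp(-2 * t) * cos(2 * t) 2 * (s + 2)/((s + 2)^2 + 4)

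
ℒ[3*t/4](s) 3/(4*s^2)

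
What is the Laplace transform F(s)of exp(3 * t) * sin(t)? 1/((s - 3)^2 + 1)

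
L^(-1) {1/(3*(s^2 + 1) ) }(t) sin(t) /3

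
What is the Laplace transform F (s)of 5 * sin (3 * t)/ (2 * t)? 5 * atan (3/s)/2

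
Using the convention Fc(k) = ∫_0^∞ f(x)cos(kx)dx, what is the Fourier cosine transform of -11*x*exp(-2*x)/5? 11*(k^2 - 4)/(5*(k^2 + 4)^2)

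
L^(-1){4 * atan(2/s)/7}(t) 4 * sin(2 * t)/(7 * t)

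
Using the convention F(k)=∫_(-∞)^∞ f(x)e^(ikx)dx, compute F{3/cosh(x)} 3 * pi/cosh(pi * k/2)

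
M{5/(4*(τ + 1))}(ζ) 5*pi*csc(pi*ζ)/4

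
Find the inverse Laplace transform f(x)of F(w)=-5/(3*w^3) -5*x^2/6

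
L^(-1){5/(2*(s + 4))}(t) 5*exp(-4*t)/2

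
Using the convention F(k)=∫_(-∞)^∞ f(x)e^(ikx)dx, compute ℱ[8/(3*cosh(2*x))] 4*pi/(3*cosh(pi*k/4))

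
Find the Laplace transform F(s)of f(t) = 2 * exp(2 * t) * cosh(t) 2 * (s - 2)/((s - 2)^2 - 1)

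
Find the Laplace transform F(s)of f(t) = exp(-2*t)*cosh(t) (s+2)/((s+2)^2 - 1)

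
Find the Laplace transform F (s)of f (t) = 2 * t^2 4/s^3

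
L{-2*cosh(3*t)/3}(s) -2*s/(3*s^2-27)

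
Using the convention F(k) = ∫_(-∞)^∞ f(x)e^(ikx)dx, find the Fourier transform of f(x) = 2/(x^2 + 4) pi * exp(-2 * Abs(k))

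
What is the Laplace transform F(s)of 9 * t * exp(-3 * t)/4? 9/(4 * (s + 3)^2)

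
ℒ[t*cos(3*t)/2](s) (s^2 - 9)/(2*(s^2 + 9)^2)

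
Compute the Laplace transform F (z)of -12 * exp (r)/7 -12/ (7 * z - 7)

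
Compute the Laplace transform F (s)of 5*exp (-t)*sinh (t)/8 5/ (8*s*(s+2))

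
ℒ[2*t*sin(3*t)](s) 12*s/(s^2 + 9)^2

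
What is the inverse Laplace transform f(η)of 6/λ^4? η^3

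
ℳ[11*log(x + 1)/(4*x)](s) -11*pi*csc(pi*s)/(4*s - 4)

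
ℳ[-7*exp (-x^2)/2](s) -7*gamma (s/2)/4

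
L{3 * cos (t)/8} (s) 3 * s/ (8 * (s^2 + 1))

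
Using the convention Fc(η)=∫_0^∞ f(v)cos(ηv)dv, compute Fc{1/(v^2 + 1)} pi*exp(-η)/2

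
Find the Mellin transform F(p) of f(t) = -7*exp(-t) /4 -7*gamma(p) /4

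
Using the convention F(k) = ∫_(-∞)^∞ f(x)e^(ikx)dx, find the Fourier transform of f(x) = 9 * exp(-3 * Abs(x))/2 27/(k^2 + 9)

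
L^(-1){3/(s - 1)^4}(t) t^3*exp(t)/2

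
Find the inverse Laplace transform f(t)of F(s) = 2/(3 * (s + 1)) 2 * exp(-t)/3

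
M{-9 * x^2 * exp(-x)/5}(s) -9 * gamma(s+2)/5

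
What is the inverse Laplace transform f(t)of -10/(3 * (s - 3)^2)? -10 * t * exp(3 * t)/3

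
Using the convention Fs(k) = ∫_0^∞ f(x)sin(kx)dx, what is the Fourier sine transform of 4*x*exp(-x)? 8*k/(k^2 + 1)^2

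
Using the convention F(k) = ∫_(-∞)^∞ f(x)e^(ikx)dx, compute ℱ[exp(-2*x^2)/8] sqrt(2)*sqrt(pi)*exp(-k^2/8)/16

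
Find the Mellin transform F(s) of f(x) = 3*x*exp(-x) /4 3*gamma(s + 1) /4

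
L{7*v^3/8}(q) 21/(4*q^4)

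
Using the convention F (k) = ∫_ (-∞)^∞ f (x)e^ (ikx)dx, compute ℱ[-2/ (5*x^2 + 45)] -2*pi*exp (-3*Abs (k))/15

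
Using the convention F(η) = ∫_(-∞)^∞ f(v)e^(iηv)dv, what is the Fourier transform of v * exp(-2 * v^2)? sqrt(2) * I * sqrt(pi) * η * exp(-η^2/8)/8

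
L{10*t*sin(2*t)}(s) 40*s/(s^2 + 4)^2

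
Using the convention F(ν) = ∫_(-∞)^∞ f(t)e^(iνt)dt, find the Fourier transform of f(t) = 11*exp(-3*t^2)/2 11*sqrt(3)*sqrt(pi)*exp(-ν^2/12)/6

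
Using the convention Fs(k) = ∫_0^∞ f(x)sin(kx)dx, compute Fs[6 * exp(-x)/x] 6 * atan(k)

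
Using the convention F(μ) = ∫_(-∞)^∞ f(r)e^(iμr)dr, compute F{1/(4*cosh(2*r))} pi/(8*cosh(pi*μ/4))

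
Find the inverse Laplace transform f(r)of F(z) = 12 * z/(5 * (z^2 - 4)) 12 * cosh(2 * r)/5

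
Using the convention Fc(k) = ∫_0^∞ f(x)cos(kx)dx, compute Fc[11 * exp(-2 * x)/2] 11/(k^2 + 4)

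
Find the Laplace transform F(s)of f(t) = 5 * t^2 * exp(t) 10/(s - 1)^3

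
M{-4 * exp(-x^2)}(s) -2 * gamma(s/2)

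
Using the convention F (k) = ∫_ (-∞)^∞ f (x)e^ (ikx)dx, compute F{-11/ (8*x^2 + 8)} -11*pi*exp (-Abs (k))/8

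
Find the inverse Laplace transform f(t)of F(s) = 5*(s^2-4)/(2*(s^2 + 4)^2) 5*t*cos(2*t)/2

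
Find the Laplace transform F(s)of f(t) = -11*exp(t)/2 -11/(2*s - 2)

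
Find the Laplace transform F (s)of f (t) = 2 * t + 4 4/s + 2/s^2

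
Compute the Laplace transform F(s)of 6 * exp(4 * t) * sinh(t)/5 6/(5 * ((s - 4)^2 - 1))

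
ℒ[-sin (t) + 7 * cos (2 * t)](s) 7 * s/ (s^2 + 4) - 1/ (s^2 + 1)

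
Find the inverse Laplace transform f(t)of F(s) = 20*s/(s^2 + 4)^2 5*t*sin(2*t)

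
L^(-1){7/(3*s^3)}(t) 7*t^2/6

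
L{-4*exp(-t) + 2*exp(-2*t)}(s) 2/(s + 2)-4/(s + 1)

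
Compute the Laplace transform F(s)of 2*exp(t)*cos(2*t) 2*(s - 1)/((s - 1)^2 + 4)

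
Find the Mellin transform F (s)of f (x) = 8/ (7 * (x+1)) 8 * pi * csc (pi * s)/7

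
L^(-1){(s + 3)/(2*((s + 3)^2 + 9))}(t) exp(-3*t)*cos(3*t)/2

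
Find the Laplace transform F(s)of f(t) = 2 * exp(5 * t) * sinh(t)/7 2/(7 * ((s - 5)^2 - 1))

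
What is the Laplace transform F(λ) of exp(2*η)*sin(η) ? 1/((λ - 2) ^2 + 1) 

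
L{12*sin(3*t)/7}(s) 36/(7*(s^2+9))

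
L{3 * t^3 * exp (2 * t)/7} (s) 18/ (7 * (s - 2)^4)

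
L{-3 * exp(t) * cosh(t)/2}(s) 3 * (1 - s)/(2 * s * (s - 2))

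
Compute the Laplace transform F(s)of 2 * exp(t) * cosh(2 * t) 2 * (s - 1)/((s - 1)^2 - 4)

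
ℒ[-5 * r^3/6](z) -5/z^4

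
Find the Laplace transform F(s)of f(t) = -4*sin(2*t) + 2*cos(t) 2*s/(s^2 + 1) - 8/(s^2 + 4)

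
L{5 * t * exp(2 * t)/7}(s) 5/(7 * (s - 2)^2)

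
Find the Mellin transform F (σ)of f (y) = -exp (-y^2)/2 -gamma (σ/2)/4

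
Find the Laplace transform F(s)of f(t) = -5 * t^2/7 -10/(7 * s^3)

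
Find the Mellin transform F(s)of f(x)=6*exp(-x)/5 6*gamma(s)/5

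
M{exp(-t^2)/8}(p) gamma(p/2)/16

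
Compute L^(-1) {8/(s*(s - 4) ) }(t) 4*exp(2*t)*sinh(2*t) 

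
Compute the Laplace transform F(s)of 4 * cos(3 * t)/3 4 * s/(3 * (s^2 + 9))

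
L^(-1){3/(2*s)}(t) 3/2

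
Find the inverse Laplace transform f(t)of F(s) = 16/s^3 8 * t^2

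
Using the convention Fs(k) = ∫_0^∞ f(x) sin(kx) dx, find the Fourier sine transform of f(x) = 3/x 3 * pi/2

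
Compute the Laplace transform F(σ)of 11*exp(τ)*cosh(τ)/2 11*(σ - 1)/(2*σ*(σ - 2))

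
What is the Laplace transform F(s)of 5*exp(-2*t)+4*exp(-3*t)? 4/(s+3)+5/(s+2)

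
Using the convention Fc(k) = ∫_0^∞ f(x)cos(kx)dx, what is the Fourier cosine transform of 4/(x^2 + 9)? 2*pi*exp(-3*k)/3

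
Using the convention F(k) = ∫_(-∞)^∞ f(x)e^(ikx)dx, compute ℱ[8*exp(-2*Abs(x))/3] 32/(3*(k^2 + 4))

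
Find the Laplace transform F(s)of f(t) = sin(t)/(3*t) atan(1/s)/3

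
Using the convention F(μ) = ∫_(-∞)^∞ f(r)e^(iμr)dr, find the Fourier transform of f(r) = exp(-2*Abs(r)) 4/(μ^2 + 4)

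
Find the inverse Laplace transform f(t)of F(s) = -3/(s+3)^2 -3 * t * exp(-3 * t)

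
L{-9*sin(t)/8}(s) -9/(8*s^2 + 8)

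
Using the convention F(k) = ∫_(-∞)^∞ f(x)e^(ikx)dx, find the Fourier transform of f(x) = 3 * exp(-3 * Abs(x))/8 9/(4 * (k^2 + 9))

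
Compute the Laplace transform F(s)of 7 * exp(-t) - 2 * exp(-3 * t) 7/(s + 1) - 2/(s + 3)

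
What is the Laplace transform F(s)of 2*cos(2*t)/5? 2*s/(5*(s^2 + 4))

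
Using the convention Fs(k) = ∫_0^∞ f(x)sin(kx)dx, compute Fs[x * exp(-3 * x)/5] 6 * k/(5 * (k^2 + 9)^2)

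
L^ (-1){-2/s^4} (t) -t^3/3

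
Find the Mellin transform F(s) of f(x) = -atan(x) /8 pi*sec(pi*s/2) /(16*s) 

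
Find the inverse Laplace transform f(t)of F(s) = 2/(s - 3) 2 * exp(3 * t)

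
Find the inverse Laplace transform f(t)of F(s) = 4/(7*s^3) 2*t^2/7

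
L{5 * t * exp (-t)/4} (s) 5/ (4 * (s + 1)^2)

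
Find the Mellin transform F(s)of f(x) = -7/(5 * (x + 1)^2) 7 * pi * (s - 1)/(5 * sin(pi * s))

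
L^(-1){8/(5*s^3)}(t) 4*t^2/5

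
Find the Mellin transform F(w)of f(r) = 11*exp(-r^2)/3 11*gamma(w/2)/6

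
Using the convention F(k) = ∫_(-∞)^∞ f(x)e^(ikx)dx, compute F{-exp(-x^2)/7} -sqrt(pi) * exp(-k^2/4)/7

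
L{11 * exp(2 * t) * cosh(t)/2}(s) 11 * (s - 2)/(2 * ((s - 2)^2 - 1))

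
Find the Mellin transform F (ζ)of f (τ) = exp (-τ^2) gamma (ζ/2)/2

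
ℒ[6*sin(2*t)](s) 12/(s^2 + 4)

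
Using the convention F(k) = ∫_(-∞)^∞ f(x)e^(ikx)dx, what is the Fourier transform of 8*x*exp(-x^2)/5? 4*I*sqrt(pi)*k*exp(-k^2/4)/5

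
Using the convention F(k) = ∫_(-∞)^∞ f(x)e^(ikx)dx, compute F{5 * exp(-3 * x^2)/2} 5 * sqrt(3) * sqrt(pi) * exp(-k^2/12)/6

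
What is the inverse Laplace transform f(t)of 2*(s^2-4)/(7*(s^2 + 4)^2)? 2*t*cos(2*t)/7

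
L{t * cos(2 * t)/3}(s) (s^2 - 4)/(3 * (s^2 + 4)^2)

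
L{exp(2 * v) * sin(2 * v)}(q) 2/((q - 2)^2 + 4)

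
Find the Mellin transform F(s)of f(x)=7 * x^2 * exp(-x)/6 7 * gamma(s + 2)/6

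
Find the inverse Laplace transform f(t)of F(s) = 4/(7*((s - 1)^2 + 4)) 2*exp(t)*sin(2*t)/7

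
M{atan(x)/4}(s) -pi * sec(pi * s/2)/(8 * s)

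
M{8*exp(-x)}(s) 8*gamma(s)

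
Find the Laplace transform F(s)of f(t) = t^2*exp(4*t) 2/(s - 4)^3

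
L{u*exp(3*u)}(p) (p - 3)^(-2)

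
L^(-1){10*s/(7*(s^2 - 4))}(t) 10*cosh(2*t)/7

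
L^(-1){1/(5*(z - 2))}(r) exp(2*r)/5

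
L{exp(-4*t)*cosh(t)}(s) (s + 4)/((s + 4)^2-1)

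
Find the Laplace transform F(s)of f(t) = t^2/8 1/(4 * s^3)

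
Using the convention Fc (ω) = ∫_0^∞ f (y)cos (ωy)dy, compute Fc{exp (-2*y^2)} sqrt (2)*sqrt (pi)*exp (-ω^2/8)/4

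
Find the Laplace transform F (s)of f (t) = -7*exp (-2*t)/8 -7/ (8*s + 16)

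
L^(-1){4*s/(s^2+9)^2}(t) 2*t*sin(3*t)/3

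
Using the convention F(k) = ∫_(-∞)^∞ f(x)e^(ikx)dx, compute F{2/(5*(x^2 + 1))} 2*pi*exp(-Abs(k))/5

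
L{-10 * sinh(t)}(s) -10/(s^2 - 1)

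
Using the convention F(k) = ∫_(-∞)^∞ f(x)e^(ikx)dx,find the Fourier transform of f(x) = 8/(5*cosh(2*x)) 4*pi/(5*cosh(pi*k/4))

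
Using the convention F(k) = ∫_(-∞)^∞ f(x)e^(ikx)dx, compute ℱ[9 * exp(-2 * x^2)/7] 9 * sqrt(2) * sqrt(pi) * exp(-k^2/8)/14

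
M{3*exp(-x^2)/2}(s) 3*gamma(s/2)/4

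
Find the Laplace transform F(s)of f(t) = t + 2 2/s + s^(-2)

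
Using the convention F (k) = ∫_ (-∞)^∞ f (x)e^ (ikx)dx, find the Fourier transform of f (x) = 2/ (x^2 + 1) 2 * pi * exp (-Abs (k))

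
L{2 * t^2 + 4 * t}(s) 4/s^3 + 4/s^2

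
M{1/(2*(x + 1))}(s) pi*csc(pi*s)/2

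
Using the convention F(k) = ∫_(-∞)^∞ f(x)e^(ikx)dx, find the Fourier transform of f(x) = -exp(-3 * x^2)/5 -sqrt(3) * sqrt(pi) * exp(-k^2/12)/15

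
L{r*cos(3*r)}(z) (z^2 - 9)/(z^2 + 9)^2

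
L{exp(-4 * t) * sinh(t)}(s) 1/((s + 4)^2 - 1)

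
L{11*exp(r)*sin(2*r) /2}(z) 11/((z - 1) ^2 + 4) 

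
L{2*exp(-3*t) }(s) 2/(s+3) 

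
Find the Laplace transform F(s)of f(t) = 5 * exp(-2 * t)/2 5/(2 * (s + 2))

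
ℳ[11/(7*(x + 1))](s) 11*pi*csc(pi*s)/7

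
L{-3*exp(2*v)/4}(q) -3/(4*q - 8)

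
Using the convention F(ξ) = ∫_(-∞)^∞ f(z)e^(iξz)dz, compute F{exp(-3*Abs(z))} 6/(ξ^2 + 9)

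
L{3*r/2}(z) 3/(2*z^2)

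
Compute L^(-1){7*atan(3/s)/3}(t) 7*sin(3*t)/(3*t)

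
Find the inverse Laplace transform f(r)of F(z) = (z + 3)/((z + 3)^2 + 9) exp(-3 * r) * cos(3 * r)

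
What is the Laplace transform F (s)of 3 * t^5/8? 45/s^6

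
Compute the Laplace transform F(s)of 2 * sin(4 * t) 8/(s^2 + 16)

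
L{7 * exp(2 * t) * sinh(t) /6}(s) 7/(6 * ((s - 2) ^2 - 1) ) 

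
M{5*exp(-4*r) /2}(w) 5*gamma(w) /(2*2^(2*w) ) 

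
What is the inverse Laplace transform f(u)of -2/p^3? -u^2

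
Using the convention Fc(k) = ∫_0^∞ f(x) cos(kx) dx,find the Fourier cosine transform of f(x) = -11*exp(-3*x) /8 -33/(8*k^2 + 72) 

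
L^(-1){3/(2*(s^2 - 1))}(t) 3*sinh(t)/2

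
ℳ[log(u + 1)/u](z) -pi * csc(pi * z)/(z - 1)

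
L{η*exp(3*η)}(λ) (λ - 3)^(-2)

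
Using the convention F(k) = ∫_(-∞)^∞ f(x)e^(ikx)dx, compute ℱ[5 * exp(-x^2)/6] 5 * sqrt(pi) * exp(-k^2/4)/6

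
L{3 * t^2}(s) 6/s^3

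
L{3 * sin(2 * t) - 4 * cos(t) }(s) 6/(s^2 + 4) - 4 * s/(s^2 + 1) 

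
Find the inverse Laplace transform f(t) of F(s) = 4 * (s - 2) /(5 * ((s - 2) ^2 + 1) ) 4 * exp(2 * t) * cos(t) /5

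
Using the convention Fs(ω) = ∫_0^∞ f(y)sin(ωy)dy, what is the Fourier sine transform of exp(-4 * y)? ω/(ω^2 + 16)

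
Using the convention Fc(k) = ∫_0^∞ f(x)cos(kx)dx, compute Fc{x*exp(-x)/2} (1 - k^2)/(2*(k^2 + 1)^2)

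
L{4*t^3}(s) 24/s^4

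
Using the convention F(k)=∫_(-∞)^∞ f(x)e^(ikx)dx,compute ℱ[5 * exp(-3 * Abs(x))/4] 15/(2 * (k^2+9))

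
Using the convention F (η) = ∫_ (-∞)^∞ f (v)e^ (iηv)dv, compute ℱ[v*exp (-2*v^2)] sqrt (2)*I*sqrt (pi)*η*exp (-η^2/8)/8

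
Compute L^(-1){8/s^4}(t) 4 * t^3/3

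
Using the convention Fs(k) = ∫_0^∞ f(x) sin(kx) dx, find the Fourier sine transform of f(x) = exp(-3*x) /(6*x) atan(k/3) /6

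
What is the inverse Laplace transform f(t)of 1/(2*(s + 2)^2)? t*exp(-2*t)/2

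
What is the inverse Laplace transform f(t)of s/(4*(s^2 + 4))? cos(2*t)/4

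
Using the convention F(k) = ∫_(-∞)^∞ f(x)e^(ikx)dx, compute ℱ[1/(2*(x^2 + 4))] pi*exp(-2*Abs(k))/4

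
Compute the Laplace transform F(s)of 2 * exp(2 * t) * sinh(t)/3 2/(3 * ((s - 2)^2 - 1))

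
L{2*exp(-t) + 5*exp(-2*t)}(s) 5/(s + 2) + 2/(s + 1)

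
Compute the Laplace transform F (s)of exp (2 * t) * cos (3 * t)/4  (s - 2)/ (4 * ( (s - 2)^2 + 9))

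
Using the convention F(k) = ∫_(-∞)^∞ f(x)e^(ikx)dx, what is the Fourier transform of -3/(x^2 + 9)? -pi*exp(-3*Abs(k))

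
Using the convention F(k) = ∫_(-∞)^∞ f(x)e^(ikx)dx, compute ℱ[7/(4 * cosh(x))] 7 * pi/(4 * cosh(pi * k/2))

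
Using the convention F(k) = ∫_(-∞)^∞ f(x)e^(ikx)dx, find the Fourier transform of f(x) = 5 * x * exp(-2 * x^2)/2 5 * sqrt(2) * I * sqrt(pi) * k * exp(-k^2/8)/16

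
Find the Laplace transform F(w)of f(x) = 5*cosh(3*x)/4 5*w/(4*(w^2 - 9))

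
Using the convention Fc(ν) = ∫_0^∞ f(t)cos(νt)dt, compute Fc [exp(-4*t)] 4/(ν^2 + 16)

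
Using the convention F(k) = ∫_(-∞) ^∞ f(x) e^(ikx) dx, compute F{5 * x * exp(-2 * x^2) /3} 5 * sqrt(2) * I * sqrt(pi) * k * exp(-k^2/8) /24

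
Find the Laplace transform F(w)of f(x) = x w^(-2)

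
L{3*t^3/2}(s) 9/s^4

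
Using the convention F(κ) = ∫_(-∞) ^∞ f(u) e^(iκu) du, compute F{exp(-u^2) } sqrt(pi) * exp(-κ^2/4) 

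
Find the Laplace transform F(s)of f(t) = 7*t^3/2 21/s^4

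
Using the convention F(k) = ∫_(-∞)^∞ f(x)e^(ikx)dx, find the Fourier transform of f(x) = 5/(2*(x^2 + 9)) 5*pi*exp(-3*Abs(k))/6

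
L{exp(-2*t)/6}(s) 1/(6*(s + 2))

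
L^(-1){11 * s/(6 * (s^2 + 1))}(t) 11 * cos(t)/6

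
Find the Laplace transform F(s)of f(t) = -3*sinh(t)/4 -3/(4*s^2 - 4)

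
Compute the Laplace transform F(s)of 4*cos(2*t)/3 4*s/(3*(s^2 + 4))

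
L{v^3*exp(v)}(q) 6/(q - 1)^4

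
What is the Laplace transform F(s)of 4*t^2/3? 8/(3*s^3)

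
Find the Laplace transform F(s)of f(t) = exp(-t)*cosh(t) (s + 1)/(s*(s + 2))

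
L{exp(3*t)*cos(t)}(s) (s - 3)/((s - 3)^2 + 1)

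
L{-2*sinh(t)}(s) -2/(s^2 - 1)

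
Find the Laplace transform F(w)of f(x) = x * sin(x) 2 * w/(w^2 + 1)^2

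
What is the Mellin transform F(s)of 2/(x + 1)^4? gamma(s)*gamma(4 - s)/3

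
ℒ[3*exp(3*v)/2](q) 3/(2*(q - 3))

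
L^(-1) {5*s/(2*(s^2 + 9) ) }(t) 5*cos(3*t) /2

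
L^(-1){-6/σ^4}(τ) -τ^3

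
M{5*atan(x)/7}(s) -5*pi*sec(pi*s/2)/(14*s)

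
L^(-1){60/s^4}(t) 10 * t^3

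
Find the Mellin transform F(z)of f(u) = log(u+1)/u -pi * csc(pi * z)/(z - 1)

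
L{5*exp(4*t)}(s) 5/(s - 4)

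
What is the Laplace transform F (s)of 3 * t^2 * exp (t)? 6/ (s - 1)^3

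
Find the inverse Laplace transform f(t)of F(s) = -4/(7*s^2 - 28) -2*sinh(2*t)/7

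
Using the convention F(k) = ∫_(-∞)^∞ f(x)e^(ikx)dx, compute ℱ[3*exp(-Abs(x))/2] 3/(k^2 + 1)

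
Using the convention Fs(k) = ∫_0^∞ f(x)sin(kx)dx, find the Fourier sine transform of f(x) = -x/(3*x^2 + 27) -pi*exp(-3*k)/6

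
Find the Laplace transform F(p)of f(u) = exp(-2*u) 1/(p + 2)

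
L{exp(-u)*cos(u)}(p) (p + 1)/((p + 1)^2 + 1)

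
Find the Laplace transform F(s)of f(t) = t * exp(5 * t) (s - 5)^(-2)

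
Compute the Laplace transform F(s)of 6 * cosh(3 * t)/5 6 * s/(5 * (s^2 - 9))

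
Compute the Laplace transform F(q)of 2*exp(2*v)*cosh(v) 2*(q - 2)/((q - 2)^2 - 1)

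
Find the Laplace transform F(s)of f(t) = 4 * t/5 4/(5 * s^2)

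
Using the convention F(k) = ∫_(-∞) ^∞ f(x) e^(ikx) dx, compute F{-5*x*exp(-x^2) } -5*I*sqrt(pi)*k*exp(-k^2/4) /2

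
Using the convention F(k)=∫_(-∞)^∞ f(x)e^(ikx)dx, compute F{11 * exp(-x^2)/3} 11 * sqrt(pi) * exp(-k^2/4)/3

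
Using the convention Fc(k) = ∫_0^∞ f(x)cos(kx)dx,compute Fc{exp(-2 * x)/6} 1/(3 * (k^2 + 4))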